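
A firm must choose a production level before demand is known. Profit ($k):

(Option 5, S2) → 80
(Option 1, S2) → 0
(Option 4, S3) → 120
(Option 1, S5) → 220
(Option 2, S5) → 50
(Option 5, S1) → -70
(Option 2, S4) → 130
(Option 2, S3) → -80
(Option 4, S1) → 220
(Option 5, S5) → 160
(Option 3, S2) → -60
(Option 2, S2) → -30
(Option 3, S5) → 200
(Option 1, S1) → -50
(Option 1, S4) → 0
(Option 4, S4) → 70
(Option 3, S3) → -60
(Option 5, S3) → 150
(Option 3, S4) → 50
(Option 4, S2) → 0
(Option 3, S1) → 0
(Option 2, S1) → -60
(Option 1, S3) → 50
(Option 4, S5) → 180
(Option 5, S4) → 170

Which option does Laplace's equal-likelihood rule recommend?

Row averages: Option 1=44, Option 2=2, Option 3=26, Option 4=118, Option 5=98
Highest average = 118 → Option 4.

Option 4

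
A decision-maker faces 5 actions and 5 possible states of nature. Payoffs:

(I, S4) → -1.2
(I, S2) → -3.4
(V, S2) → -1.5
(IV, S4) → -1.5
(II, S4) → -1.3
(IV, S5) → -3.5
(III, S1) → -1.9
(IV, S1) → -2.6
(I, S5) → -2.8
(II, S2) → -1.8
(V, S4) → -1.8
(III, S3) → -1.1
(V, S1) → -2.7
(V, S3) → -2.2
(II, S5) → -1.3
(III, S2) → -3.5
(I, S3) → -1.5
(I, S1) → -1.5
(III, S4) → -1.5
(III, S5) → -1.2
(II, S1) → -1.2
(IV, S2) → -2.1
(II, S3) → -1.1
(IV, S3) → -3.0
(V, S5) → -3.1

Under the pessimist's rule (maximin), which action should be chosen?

II

Row minima: I=-3.4, II=-1.8, III=-3.5, IV=-3.5, V=-3.1
Best worst-case = -1.8 → II.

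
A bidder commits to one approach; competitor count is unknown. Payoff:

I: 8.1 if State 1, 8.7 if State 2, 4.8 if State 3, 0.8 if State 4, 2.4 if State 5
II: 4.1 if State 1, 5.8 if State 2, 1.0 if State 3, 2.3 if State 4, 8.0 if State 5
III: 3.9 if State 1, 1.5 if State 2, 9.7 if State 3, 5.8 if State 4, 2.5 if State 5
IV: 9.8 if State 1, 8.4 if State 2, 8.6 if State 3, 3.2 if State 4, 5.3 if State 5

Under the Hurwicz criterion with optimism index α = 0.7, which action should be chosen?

IV

I: 0.7·8.7 + 0.3·0.8 = 6.33
II: 0.7·8.0 + 0.3·1.0 = 5.9
III: 0.7·9.7 + 0.3·1.5 = 7.24
IV: 0.7·9.8 + 0.3·3.2 = 7.82
Highest Hurwicz score = 7.82 → IV.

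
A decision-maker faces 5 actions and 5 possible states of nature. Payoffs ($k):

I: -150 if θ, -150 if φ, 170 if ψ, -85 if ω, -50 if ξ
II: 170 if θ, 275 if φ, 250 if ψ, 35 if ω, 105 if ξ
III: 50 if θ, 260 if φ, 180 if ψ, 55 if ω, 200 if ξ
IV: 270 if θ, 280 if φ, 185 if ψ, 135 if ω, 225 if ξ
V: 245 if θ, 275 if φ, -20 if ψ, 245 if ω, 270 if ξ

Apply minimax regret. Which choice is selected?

Column bests: θ=270, φ=280, ψ=250, ω=245, ξ=270.
I regrets: 420, 430, 80, 330, 320 → max 430
II regrets: 100, 5, 0, 210, 165 → max 210
III regrets: 220, 20, 70, 190, 70 → max 220
IV regrets: 0, 0, 65, 110, 45 → max 110
V regrets: 25, 5, 270, 0, 0 → max 270
Smallest max regret = 110 → IV.

IV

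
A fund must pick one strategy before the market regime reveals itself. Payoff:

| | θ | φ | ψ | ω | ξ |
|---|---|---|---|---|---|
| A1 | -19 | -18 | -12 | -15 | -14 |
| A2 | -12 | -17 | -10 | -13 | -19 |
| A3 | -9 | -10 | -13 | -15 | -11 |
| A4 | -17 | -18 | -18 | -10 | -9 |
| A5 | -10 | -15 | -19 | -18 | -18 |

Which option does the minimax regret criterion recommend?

A3

Column bests: θ=-9, φ=-10, ψ=-10, ω=-10, ξ=-9.
A1 regrets: 10, 8, 2, 5, 5 → max 10
A2 regrets: 3, 7, 0, 3, 10 → max 10
A3 regrets: 0, 0, 3, 5, 2 → max 5
A4 regrets: 8, 8, 8, 0, 0 → max 8
A5 regrets: 1, 5, 9, 8, 9 → max 9
Smallest max regret = 5 → A3.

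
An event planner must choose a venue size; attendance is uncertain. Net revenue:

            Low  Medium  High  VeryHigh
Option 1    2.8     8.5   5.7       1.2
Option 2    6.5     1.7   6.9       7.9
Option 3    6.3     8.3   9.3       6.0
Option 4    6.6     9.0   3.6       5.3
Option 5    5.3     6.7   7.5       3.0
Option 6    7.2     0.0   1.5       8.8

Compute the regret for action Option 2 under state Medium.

7.3

Best payoff under Medium is 9.0.
Regret = 9.0 − 1.7 = 7.3.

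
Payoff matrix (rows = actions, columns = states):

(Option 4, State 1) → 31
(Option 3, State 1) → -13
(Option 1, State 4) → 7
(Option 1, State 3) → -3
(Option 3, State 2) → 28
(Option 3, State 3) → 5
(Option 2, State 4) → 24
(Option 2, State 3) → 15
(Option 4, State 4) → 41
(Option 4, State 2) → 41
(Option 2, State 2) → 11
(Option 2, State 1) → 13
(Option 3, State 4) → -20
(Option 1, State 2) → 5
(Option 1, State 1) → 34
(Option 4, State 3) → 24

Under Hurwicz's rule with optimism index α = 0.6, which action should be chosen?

Option 4

Option 1: 0.6·34 + 0.4·(-3) = 19.2
Option 2: 0.6·24 + 0.4·11 = 18.8
Option 3: 0.6·28 + 0.4·(-20) = 8.8
Option 4: 0.6·41 + 0.4·24 = 34.2
Highest Hurwicz score = 34.2 → Option 4.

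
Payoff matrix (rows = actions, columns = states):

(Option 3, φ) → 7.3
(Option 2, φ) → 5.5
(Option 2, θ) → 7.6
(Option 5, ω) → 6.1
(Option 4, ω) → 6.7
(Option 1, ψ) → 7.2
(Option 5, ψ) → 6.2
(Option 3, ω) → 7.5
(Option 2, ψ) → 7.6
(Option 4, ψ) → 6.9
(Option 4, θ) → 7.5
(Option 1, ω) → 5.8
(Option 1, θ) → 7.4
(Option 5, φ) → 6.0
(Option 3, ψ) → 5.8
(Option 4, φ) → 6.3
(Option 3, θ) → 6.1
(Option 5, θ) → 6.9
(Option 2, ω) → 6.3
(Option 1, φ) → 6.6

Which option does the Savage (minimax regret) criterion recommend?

Option 4

Column bests: θ=7.6, φ=7.3, ψ=7.6, ω=7.5.
Option 1 regrets: 0.2, 0.7, 0.4, 1.7 → max 1.7
Option 2 regrets: 0.0, 1.8, 0.0, 1.2 → max 1.8
Option 3 regrets: 1.5, 0.0, 1.8, 0.0 → max 1.8
Option 4 regrets: 0.1, 1.0, 0.7, 0.8 → max 1.0
Option 5 regrets: 0.7, 1.3, 1.4, 1.4 → max 1.4
Smallest max regret = 1.0 → Option 4.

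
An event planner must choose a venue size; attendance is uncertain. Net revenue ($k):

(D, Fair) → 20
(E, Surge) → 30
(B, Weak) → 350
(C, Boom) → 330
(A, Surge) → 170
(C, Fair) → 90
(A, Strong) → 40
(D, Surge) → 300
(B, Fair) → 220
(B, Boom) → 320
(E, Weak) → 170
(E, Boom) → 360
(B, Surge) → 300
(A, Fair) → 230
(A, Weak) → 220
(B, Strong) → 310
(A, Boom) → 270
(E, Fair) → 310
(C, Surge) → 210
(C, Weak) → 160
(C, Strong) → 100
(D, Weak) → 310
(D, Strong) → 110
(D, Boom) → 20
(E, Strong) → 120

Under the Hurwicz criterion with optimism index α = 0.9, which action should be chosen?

B

A: 0.9·270 + 0.1·40 = 247
B: 0.9·350 + 0.1·220 = 337
C: 0.9·330 + 0.1·90 = 306
D: 0.9·310 + 0.1·20 = 281
E: 0.9·360 + 0.1·30 = 327
Highest Hurwicz score = 337 → B.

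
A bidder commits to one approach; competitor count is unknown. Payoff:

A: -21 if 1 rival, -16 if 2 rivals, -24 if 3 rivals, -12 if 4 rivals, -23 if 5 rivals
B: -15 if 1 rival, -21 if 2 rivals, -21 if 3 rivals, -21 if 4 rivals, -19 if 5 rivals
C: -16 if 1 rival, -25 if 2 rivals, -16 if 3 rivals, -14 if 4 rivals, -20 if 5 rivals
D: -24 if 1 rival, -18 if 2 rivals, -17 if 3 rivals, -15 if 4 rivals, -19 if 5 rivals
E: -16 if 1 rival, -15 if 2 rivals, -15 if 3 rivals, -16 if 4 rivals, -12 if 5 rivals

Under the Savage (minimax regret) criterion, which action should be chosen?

Column bests: 1 rival=-15, 2 rivals=-15, 3 rivals=-15, 4 rivals=-12, 5 rivals=-12.
A regrets: 6, 1, 9, 0, 11 → max 11
B regrets: 0, 6, 6, 9, 7 → max 9
C regrets: 1, 10, 1, 2, 8 → max 10
D regrets: 9, 3, 2, 3, 7 → max 9
E regrets: 1, 0, 0, 4, 0 → max 4
Smallest max regret = 4 → E.

E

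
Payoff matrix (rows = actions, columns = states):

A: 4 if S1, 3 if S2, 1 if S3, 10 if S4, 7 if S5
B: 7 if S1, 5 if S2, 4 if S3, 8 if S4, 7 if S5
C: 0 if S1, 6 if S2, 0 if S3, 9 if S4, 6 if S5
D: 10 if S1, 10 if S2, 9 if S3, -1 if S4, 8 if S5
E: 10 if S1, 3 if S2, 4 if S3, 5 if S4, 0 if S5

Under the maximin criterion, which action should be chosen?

Row minima: A=1, B=4, C=0, D=-1, E=0
Best worst-case = 4 → B.

B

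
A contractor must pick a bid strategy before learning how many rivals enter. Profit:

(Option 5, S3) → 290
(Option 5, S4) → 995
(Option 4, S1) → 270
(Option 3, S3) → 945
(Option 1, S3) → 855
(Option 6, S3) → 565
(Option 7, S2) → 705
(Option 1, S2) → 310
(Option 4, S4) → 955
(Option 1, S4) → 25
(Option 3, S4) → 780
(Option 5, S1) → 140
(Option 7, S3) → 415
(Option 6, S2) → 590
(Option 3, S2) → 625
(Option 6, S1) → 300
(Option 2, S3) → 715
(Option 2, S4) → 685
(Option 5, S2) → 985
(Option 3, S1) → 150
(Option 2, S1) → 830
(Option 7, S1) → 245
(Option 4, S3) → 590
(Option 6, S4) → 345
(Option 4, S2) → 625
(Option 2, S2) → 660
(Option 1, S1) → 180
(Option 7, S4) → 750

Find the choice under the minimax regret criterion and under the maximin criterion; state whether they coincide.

Column bests: S1=830, S2=985, S3=945, S4=995.
Option 1 regrets: 650, 675, 90, 970 → max 970
Option 2 regrets: 0, 325, 230, 310 → max 325
Option 3 regrets: 680, 360, 0, 215 → max 680
Option 4 regrets: 560, 360, 355, 40 → max 560
Option 5 regrets: 690, 0, 655, 0 → max 690
Option 6 regrets: 530, 395, 380, 650 → max 650
Option 7 regrets: 585, 280, 530, 245 → max 585
Smallest max regret = 325 → Option 2.
Row minima: Option 1=25, Option 2=660, Option 3=150, Option 4=270, Option 5=140, Option 6=300, Option 7=245
Best worst-case = 660 → Option 2.

minimax regret → Option 2; maximin → Option 2 (agree)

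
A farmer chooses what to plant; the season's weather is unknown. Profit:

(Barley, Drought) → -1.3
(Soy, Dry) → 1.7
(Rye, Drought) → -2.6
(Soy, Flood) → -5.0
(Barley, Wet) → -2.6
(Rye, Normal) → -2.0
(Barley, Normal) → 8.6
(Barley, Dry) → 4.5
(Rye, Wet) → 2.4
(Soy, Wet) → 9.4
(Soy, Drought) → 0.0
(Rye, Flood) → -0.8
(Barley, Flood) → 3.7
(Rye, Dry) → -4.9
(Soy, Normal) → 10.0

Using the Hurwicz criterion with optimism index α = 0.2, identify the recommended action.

Barley: 0.2·8.6 + 0.8·(-2.6) = -0.36
Rye: 0.2·2.4 + 0.8·(-4.9) = -3.44
Soy: 0.2·10.0 + 0.8·(-5.0) = -2
Highest Hurwicz score = -0.36 → Barley.

Barley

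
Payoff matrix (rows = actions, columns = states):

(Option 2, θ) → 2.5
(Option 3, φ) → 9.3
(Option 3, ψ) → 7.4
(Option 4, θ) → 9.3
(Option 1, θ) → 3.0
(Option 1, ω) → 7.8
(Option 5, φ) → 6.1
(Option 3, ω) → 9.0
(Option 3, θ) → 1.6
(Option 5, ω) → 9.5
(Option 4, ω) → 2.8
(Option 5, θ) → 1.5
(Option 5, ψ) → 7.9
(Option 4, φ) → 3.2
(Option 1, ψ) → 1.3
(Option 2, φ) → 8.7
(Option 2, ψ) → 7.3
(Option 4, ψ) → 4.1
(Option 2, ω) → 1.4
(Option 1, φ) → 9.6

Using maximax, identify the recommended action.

Row maxima: Option 1=9.6, Option 2=8.7, Option 3=9.3, Option 4=9.3, Option 5=9.5
Best best-case = 9.6 → Option 1.

Option 1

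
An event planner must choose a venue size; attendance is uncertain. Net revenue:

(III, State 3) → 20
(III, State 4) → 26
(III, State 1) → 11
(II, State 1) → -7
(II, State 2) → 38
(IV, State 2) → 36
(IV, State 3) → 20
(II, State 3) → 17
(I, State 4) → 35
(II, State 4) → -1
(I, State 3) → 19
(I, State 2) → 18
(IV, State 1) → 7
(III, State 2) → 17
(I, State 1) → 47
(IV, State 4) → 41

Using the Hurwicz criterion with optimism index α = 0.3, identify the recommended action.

I: 0.3·47 + 0.7·18 = 26.7
II: 0.3·38 + 0.7·(-7) = 6.5
III: 0.3·26 + 0.7·11 = 15.5
IV: 0.3·41 + 0.7·7 = 17.2
Highest Hurwicz score = 26.7 → I.

I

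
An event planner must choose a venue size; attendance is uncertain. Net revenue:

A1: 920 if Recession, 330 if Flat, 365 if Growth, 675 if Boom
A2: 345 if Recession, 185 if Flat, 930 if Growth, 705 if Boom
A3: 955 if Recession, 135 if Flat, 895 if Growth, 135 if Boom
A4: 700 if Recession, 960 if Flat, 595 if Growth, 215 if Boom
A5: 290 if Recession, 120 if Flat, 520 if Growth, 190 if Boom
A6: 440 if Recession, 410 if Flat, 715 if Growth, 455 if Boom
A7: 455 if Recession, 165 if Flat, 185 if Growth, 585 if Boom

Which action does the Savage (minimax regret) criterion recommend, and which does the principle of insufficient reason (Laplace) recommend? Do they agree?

Column bests: Recession=955, Flat=960, Growth=930, Boom=705.
A1 regrets: 35, 630, 565, 30 → max 630
A2 regrets: 610, 775, 0, 0 → max 775
A3 regrets: 0, 825, 35, 570 → max 825
A4 regrets: 255, 0, 335, 490 → max 490
A5 regrets: 665, 840, 410, 515 → max 840
A6 regrets: 515, 550, 215, 250 → max 550
A7 regrets: 500, 795, 745, 120 → max 795
Smallest max regret = 490 → A4.
Row averages: A1=572.5, A2=541.25, A3=530, A4=617.5, A5=280, A6=505, A7=347.5
Highest average = 617.5 → A4.

minimax regret → A4; laplace → A4 (agree)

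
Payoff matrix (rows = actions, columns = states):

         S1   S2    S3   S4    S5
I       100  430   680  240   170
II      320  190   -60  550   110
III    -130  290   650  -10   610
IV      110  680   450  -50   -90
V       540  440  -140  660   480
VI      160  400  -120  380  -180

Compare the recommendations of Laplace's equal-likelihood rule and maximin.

laplace → V; maximin → I (disagree)

Row averages: I=324, II=222, III=282, IV=220, V=396, VI=128
Highest average = 396 → V.
Row minima: I=100, II=-60, III=-130, IV=-90, V=-140, VI=-180
Best worst-case = 100 → I.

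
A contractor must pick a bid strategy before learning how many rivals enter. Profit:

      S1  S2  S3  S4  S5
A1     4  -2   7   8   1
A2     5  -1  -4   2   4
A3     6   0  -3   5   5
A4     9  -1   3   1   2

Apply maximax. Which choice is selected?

A4

Row maxima: A1=8, A2=5, A3=6, A4=9
Best best-case = 9 → A4.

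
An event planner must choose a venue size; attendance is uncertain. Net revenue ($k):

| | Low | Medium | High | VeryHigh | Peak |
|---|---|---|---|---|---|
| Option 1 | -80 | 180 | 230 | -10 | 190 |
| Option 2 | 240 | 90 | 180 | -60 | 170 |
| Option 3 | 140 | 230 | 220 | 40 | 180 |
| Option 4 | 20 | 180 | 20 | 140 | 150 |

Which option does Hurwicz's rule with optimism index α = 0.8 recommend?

Option 3

Option 1: 0.8·230 + 0.2·(-80) = 168
Option 2: 0.8·240 + 0.2·(-60) = 180
Option 3: 0.8·230 + 0.2·40 = 192
Option 4: 0.8·180 + 0.2·20 = 148
Highest Hurwicz score = 192 → Option 3.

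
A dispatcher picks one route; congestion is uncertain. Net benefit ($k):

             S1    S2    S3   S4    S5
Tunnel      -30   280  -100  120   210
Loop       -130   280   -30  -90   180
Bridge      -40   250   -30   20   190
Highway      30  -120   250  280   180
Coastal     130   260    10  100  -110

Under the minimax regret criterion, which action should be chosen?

Column bests: S1=130, S2=280, S3=250, S4=280, S5=210.
Tunnel regrets: 160, 0, 350, 160, 0 → max 350
Loop regrets: 260, 0, 280, 370, 30 → max 370
Bridge regrets: 170, 30, 280, 260, 20 → max 280
Highway regrets: 100, 400, 0, 0, 30 → max 400
Coastal regrets: 0, 20, 240, 180, 320 → max 320
Smallest max regret = 280 → Bridge.

Bridge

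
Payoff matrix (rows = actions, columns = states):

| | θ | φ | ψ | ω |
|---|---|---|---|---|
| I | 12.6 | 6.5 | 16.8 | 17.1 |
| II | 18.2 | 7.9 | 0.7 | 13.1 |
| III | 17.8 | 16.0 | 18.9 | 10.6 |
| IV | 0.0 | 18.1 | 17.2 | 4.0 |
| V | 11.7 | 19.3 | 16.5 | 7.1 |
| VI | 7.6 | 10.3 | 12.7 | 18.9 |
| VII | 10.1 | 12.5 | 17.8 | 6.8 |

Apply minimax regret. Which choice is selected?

Column bests: θ=18.2, φ=19.3, ψ=18.9, ω=18.9.
I regrets: 5.6, 12.8, 2.1, 1.8 → max 12.8
II regrets: 0.0, 11.4, 18.2, 5.8 → max 18.2
III regrets: 0.4, 3.3, 0.0, 8.3 → max 8.3
IV regrets: 18.2, 1.2, 1.7, 14.9 → max 18.2
V regrets: 6.5, 0.0, 2.4, 11.8 → max 11.8
VI regrets: 10.6, 9.0, 6.2, 0.0 → max 10.6
VII regrets: 8.1, 6.8, 1.1, 12.1 → max 12.1
Smallest max regret = 8.3 → III.

III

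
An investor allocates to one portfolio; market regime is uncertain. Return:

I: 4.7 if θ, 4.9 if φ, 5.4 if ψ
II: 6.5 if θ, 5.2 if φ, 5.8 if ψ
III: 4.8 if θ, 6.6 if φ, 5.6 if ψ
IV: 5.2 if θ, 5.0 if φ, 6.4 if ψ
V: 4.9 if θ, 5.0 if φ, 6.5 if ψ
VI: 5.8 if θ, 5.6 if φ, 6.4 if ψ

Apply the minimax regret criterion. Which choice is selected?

Column bests: θ=6.5, φ=6.6, ψ=6.5.
I regrets: 1.8, 1.7, 1.1 → max 1.8
II regrets: 0.0, 1.4, 0.7 → max 1.4
III regrets: 1.7, 0.0, 0.9 → max 1.7
IV regrets: 1.3, 1.6, 0.1 → max 1.6
V regrets: 1.6, 1.6, 0.0 → max 1.6
VI regrets: 0.7, 1.0, 0.1 → max 1.0
Smallest max regret = 1.0 → VI.

VI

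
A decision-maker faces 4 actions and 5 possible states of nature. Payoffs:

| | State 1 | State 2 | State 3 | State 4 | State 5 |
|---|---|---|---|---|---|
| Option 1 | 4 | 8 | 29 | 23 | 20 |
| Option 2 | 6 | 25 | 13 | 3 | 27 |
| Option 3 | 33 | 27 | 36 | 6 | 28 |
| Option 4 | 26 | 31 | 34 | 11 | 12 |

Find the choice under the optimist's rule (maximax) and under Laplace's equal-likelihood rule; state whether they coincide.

Row maxima: Option 1=29, Option 2=27, Option 3=36, Option 4=34
Best best-case = 36 → Option 3.
Row averages: Option 1=16.8, Option 2=14.8, Option 3=26, Option 4=22.8
Highest average = 26 → Option 3.

maximax → Option 3; laplace → Option 3 (agree)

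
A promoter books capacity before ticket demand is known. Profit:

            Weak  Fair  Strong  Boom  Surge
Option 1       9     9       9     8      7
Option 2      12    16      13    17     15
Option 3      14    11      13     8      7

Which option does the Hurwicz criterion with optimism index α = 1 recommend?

Option 2

Option 1: 1·9 + 0·7 = 9
Option 2: 1·17 + 0·12 = 17
Option 3: 1·14 + 0·7 = 14
Highest Hurwicz score = 17 → Option 2.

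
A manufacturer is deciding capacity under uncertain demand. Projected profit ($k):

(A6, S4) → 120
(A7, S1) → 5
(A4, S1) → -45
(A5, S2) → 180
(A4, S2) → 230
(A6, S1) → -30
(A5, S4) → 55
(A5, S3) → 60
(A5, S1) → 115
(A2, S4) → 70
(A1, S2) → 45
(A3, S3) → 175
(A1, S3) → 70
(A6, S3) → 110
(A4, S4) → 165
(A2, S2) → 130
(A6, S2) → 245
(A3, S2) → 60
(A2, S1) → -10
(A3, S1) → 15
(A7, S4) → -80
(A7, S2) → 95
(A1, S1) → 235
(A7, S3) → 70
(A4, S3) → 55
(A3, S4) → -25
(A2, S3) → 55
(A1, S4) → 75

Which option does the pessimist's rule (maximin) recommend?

Row minima: A1=45, A2=-10, A3=-25, A4=-45, A5=55, A6=-30, A7=-80
Best worst-case = 55 → A5.

A5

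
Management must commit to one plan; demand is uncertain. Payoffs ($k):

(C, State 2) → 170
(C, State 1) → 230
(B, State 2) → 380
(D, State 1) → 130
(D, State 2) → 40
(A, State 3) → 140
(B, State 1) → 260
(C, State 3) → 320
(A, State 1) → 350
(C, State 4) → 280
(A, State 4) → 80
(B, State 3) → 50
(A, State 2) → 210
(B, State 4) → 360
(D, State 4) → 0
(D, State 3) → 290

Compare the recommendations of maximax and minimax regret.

maximax → B; minimax regret → C (disagree)

Row maxima: A=350, B=380, C=320, D=290
Best best-case = 380 → B.
Column bests: State 1=350, State 2=380, State 3=320, State 4=360.
A regrets: 0, 170, 180, 280 → max 280
B regrets: 90, 0, 270, 0 → max 270
C regrets: 120, 210, 0, 80 → max 210
D regrets: 220, 340, 30, 360 → max 360
Smallest max regret = 210 → C.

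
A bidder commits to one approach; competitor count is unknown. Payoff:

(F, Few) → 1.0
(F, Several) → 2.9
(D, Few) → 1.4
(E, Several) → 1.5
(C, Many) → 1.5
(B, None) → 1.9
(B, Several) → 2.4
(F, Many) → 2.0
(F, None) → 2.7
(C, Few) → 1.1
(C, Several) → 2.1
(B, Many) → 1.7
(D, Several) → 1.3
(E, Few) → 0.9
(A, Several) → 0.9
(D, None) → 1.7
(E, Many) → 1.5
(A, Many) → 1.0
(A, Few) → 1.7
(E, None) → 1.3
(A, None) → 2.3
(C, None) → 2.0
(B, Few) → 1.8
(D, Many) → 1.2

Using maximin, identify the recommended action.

Row minima: A=0.9, B=1.7, C=1.1, D=1.2, E=0.9, F=1.0
Best worst-case = 1.7 → B.

B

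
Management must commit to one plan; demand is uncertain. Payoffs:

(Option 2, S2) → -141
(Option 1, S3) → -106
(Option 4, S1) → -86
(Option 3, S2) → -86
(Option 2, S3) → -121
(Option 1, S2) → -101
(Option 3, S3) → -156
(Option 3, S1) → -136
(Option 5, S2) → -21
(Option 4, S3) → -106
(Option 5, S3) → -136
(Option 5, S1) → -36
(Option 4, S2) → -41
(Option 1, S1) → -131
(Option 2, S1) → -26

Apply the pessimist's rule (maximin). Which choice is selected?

Option 4

Row minima: Option 1=-131, Option 2=-141, Option 3=-156, Option 4=-106, Option 5=-136
Best worst-case = -106 → Option 4.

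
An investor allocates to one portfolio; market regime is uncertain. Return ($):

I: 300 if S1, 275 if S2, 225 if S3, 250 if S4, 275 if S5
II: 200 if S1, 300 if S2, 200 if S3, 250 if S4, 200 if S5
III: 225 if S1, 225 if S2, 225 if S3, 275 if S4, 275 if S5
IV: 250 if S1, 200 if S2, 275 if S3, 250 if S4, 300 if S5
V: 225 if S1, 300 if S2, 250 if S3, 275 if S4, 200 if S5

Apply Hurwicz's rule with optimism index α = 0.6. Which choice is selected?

I

I: 0.6·300 + 0.4·225 = 270
II: 0.6·300 + 0.4·200 = 260
III: 0.6·275 + 0.4·225 = 255
IV: 0.6·300 + 0.4·200 = 260
V: 0.6·300 + 0.4·200 = 260
Highest Hurwicz score = 270 → I.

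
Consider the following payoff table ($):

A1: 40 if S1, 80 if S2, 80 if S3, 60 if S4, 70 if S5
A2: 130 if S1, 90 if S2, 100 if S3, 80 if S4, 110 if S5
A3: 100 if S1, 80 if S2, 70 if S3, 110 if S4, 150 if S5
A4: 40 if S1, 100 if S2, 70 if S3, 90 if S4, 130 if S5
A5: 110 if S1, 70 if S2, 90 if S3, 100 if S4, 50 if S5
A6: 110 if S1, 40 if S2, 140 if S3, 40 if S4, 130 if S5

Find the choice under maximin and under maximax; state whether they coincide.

Row minima: A1=40, A2=80, A3=70, A4=40, A5=50, A6=40
Best worst-case = 80 → A2.
Row maxima: A1=80, A2=130, A3=150, A4=130, A5=110, A6=140
Best best-case = 150 → A3.

maximin → A2; maximax → A3 (disagree)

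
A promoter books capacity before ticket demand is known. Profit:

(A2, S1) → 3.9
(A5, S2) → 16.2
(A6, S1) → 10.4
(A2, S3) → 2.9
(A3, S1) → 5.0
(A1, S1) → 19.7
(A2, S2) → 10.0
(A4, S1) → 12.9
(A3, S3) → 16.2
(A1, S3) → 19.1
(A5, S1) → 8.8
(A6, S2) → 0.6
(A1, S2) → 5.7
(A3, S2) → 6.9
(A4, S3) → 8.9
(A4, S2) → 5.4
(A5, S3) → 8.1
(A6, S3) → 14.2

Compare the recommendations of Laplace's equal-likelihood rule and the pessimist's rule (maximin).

laplace → A1; maximin → A5 (disagree)

Row averages: A1=89/6, A2=5.6, A3=281/30, A4=136/15, A5=331/30, A6=8.4
Highest average = 89/6 → A1.
Row minima: A1=5.7, A2=2.9, A3=5.0, A4=5.4, A5=8.1, A6=0.6
Best worst-case = 8.1 → A5.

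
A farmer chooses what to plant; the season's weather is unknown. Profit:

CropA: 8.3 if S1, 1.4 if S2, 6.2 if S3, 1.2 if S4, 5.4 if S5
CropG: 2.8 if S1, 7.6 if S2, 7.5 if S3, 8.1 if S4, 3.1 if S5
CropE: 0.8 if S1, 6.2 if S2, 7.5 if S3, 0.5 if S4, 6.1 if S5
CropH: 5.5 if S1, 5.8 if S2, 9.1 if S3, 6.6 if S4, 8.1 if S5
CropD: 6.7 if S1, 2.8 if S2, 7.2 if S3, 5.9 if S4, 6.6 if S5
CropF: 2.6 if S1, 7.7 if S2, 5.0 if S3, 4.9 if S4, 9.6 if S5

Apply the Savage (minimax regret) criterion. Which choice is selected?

CropH

Column bests: S1=8.3, S2=7.7, S3=9.1, S4=8.1, S5=9.6.
CropA regrets: 0.0, 6.3, 2.9, 6.9, 4.2 → max 6.9
CropG regrets: 5.5, 0.1, 1.6, 0.0, 6.5 → max 6.5
CropE regrets: 7.5, 1.5, 1.6, 7.6, 3.5 → max 7.6
CropH regrets: 2.8, 1.9, 0.0, 1.5, 1.5 → max 2.8
CropD regrets: 1.6, 4.9, 1.9, 2.2, 3.0 → max 4.9
CropF regrets: 5.7, 0.0, 4.1, 3.2, 0.0 → max 5.7
Smallest max regret = 2.8 → CropH.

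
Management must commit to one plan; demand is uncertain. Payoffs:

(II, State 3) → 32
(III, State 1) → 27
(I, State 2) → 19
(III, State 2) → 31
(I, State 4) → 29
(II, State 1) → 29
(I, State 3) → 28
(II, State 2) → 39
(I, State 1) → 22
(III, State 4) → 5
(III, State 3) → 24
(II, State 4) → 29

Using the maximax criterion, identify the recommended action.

II

Row maxima: I=29, II=39, III=31
Best best-case = 39 → II.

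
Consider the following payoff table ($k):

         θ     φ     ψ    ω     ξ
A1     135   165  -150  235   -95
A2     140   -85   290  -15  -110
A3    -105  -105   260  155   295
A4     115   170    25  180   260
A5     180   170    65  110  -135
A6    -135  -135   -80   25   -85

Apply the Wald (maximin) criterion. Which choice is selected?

A4

Row minima: A1=-150, A2=-110, A3=-105, A4=25, A5=-135, A6=-135
Best worst-case = 25 → A4.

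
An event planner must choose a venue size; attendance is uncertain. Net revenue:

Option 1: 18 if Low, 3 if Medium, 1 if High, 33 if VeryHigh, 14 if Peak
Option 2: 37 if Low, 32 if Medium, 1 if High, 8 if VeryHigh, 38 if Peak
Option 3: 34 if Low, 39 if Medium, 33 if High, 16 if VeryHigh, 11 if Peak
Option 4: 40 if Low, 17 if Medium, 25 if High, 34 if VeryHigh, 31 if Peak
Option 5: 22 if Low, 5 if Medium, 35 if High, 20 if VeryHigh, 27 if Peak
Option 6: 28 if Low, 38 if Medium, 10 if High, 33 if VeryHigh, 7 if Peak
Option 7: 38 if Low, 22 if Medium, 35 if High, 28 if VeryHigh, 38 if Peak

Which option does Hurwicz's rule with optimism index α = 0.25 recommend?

Option 1: 0.25·33 + 0.75·1 = 9
Option 2: 0.25·38 + 0.75·1 = 10.25
Option 3: 0.25·39 + 0.75·11 = 18
Option 4: 0.25·40 + 0.75·17 = 22.75
Option 5: 0.25·35 + 0.75·5 = 12.5
Option 6: 0.25·38 + 0.75·7 = 14.75
Option 7: 0.25·38 + 0.75·22 = 26
Highest Hurwicz score = 26 → Option 7.

Option 7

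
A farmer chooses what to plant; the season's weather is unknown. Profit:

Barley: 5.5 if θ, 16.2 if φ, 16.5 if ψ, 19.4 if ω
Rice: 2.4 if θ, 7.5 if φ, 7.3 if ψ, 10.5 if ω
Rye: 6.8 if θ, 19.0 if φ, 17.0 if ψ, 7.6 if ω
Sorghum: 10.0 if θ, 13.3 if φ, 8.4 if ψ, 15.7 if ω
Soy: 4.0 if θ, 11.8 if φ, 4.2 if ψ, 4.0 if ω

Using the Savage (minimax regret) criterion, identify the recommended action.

Column bests: θ=10.0, φ=19.0, ψ=17.0, ω=19.4.
Barley regrets: 4.5, 2.8, 0.5, 0.0 → max 4.5
Rice regrets: 7.6, 11.5, 9.7, 8.9 → max 11.5
Rye regrets: 3.2, 0.0, 0.0, 11.8 → max 11.8
Sorghum regrets: 0.0, 5.7, 8.6, 3.7 → max 8.6
Soy regrets: 6.0, 7.2, 12.8, 15.4 → max 15.4
Smallest max regret = 4.5 → Barley.

Barley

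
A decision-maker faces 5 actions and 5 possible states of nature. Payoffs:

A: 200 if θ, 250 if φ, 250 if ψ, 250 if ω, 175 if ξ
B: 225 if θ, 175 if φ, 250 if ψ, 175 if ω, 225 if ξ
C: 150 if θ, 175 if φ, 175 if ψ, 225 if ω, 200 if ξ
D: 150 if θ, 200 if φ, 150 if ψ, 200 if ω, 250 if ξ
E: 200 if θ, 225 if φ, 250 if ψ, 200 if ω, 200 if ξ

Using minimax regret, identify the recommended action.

E

Column bests: θ=225, φ=250, ψ=250, ω=250, ξ=250.
A regrets: 25, 0, 0, 0, 75 → max 75
B regrets: 0, 75, 0, 75, 25 → max 75
C regrets: 75, 75, 75, 25, 50 → max 75
D regrets: 75, 50, 100, 50, 0 → max 100
E regrets: 25, 25, 0, 50, 50 → max 50
Smallest max regret = 50 → E.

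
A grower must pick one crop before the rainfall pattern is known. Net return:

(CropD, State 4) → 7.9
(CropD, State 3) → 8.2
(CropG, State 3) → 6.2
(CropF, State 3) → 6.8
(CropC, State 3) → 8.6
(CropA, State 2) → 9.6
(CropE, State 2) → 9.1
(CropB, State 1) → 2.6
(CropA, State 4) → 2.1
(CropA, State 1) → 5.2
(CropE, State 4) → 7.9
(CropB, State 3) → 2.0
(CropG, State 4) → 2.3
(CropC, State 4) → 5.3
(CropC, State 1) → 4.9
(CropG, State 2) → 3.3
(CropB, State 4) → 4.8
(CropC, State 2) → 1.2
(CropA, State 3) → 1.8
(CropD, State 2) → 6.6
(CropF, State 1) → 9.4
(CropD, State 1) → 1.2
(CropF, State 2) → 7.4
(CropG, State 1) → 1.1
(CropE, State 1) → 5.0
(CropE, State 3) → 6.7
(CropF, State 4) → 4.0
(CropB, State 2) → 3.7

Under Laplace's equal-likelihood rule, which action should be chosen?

CropE

Row averages: CropG=3.225, CropB=3.275, CropF=6.9, CropA=4.675, CropD=5.975, CropC=5, CropE=7.175
Highest average = 7.175 → CropE.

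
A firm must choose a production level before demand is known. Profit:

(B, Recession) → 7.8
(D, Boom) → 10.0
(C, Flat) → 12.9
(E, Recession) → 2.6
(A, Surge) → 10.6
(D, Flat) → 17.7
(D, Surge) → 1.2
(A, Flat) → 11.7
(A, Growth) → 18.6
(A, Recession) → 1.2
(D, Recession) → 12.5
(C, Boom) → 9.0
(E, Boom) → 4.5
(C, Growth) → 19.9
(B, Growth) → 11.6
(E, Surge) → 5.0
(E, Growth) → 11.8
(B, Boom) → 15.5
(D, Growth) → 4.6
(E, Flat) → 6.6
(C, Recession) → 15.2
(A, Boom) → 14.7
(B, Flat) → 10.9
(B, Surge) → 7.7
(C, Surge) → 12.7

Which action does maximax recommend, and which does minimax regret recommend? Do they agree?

maximax → C; minimax regret → C (agree)

Row maxima: A=18.6, B=15.5, C=19.9, D=17.7, E=11.8
Best best-case = 19.9 → C.
Column bests: Recession=15.2, Flat=17.7, Growth=19.9, Boom=15.5, Surge=12.7.
A regrets: 14.0, 6.0, 1.3, 0.8, 2.1 → max 14.0
B regrets: 7.4, 6.8, 8.3, 0.0, 5.0 → max 8.3
C regrets: 0.0, 4.8, 0.0, 6.5, 0.0 → max 6.5
D regrets: 2.7, 0.0, 15.3, 5.5, 11.5 → max 15.3
E regrets: 12.6, 11.1, 8.1, 11.0, 7.7 → max 12.6
Smallest max regret = 6.5 → C.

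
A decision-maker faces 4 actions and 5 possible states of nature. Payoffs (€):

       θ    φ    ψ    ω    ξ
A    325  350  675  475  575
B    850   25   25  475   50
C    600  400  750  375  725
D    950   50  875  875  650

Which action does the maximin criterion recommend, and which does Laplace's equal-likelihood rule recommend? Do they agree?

Row minima: A=325, B=25, C=375, D=50
Best worst-case = 375 → C.
Row averages: A=480, B=285, C=570, D=680
Highest average = 680 → D.

maximin → C; laplace → D (disagree)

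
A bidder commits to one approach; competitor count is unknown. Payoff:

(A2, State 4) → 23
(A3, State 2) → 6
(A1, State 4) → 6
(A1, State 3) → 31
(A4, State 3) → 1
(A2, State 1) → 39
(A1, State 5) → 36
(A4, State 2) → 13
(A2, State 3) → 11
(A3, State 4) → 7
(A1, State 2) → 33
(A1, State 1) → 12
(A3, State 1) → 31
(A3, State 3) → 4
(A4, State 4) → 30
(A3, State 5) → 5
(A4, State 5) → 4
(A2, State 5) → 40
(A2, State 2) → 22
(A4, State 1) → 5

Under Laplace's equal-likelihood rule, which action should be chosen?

Row averages: A1=23.6, A2=27, A3=10.6, A4=10.6
Highest average = 27 → A2.

A2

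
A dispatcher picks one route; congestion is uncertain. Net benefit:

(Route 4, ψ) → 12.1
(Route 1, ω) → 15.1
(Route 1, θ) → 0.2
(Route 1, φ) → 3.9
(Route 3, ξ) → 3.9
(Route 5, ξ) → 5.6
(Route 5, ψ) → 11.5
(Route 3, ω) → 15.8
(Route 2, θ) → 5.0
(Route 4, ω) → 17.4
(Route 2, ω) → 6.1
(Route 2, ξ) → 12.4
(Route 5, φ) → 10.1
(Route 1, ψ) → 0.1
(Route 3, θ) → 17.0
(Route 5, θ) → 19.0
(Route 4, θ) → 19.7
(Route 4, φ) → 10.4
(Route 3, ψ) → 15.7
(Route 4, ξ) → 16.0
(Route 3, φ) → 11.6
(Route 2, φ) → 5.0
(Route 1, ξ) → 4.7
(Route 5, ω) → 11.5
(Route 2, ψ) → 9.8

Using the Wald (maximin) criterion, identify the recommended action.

Route 4

Row minima: Route 1=0.1, Route 2=5.0, Route 3=3.9, Route 4=10.4, Route 5=5.6
Best worst-case = 10.4 → Route 4.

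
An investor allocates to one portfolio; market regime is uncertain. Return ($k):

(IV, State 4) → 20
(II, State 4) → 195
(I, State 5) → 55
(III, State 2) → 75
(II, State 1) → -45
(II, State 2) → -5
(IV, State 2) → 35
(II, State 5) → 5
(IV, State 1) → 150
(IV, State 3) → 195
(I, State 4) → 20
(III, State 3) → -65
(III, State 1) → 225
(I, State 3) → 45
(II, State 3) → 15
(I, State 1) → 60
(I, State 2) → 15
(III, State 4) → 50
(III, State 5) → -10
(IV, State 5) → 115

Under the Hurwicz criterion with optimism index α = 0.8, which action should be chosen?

I: 0.8·60 + 0.2·15 = 51
II: 0.8·195 + 0.2·(-45) = 147
III: 0.8·225 + 0.2·(-65) = 167
IV: 0.8·195 + 0.2·20 = 160
Highest Hurwicz score = 167 → III.

III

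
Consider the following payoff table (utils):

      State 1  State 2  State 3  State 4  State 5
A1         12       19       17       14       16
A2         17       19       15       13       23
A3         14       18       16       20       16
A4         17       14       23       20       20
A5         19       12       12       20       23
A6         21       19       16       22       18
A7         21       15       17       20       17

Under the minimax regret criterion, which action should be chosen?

Column bests: State 1=21, State 2=19, State 3=23, State 4=22, State 5=23.
A1 regrets: 9, 0, 6, 8, 7 → max 9
A2 regrets: 4, 0, 8, 9, 0 → max 9
A3 regrets: 7, 1, 7, 2, 7 → max 7
A4 regrets: 4, 5, 0, 2, 3 → max 5
A5 regrets: 2, 7, 11, 2, 0 → max 11
A6 regrets: 0, 0, 7, 0, 5 → max 7
A7 regrets: 0, 4, 6, 2, 6 → max 6
Smallest max regret = 5 → A4.

A4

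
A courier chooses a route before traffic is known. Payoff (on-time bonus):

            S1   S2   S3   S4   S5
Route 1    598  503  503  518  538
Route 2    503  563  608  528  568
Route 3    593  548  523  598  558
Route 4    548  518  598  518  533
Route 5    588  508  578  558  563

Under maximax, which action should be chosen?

Row maxima: Route 1=598, Route 2=608, Route 3=598, Route 4=598, Route 5=588
Best best-case = 608 → Route 2.

Route 2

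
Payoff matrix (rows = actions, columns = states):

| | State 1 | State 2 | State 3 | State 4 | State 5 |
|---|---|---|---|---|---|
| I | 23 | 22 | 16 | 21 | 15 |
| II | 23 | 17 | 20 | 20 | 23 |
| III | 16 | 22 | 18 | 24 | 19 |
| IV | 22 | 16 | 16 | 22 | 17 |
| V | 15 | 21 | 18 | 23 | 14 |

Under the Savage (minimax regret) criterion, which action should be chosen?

II

Column bests: State 1=23, State 2=22, State 3=20, State 4=24, State 5=23.
I regrets: 0, 0, 4, 3, 8 → max 8
II regrets: 0, 5, 0, 4, 0 → max 5
III regrets: 7, 0, 2, 0, 4 → max 7
IV regrets: 1, 6, 4, 2, 6 → max 6
V regrets: 8, 1, 2, 1, 9 → max 9
Smallest max regret = 5 → II.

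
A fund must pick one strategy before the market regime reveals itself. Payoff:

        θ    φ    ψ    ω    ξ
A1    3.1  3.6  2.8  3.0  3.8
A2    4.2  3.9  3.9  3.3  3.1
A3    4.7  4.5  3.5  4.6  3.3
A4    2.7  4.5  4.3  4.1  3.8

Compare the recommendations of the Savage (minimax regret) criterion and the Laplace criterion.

Column bests: θ=4.7, φ=4.5, ψ=4.3, ω=4.6, ξ=3.8.
A1 regrets: 1.6, 0.9, 1.5, 1.6, 0.0 → max 1.6
A2 regrets: 0.5, 0.6, 0.4, 1.3, 0.7 → max 1.3
A3 regrets: 0.0, 0.0, 0.8, 0.0, 0.5 → max 0.8
A4 regrets: 2.0, 0.0, 0.0, 0.5, 0.0 → max 2.0
Smallest max regret = 0.8 → A3.
Row averages: A1=3.26, A2=3.68, A3=4.12, A4=3.88
Highest average = 4.12 → A3.

minimax regret → A3; laplace → A3 (agree)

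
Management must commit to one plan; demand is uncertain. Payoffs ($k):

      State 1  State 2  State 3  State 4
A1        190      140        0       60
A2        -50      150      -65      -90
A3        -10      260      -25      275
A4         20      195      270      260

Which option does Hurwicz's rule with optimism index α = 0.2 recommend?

A4

A1: 0.2·190 + 0.8·0 = 38
A2: 0.2·150 + 0.8·(-90) = -42
A3: 0.2·275 + 0.8·(-25) = 35
A4: 0.2·270 + 0.8·20 = 70
Highest Hurwicz score = 70 → A4.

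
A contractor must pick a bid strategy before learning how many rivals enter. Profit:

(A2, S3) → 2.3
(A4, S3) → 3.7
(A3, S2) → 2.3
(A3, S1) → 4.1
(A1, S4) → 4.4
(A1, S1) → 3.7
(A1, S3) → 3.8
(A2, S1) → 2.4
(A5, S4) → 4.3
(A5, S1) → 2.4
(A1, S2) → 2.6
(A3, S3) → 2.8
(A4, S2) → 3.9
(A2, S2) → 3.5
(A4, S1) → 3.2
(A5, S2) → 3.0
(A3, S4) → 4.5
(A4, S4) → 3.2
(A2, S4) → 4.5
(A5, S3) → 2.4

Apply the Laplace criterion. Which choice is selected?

Row averages: A1=3.625, A2=3.175, A3=3.425, A4=3.5, A5=3.025
Highest average = 3.625 → A1.

A1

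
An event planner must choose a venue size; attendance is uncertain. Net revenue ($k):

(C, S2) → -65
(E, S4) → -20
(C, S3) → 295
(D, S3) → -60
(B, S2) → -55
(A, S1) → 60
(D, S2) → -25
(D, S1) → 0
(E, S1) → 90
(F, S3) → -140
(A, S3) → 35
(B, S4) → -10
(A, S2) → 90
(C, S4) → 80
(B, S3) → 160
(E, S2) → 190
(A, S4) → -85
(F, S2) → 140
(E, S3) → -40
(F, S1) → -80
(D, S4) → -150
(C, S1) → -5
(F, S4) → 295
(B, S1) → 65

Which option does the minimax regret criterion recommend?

C

Column bests: S1=90, S2=190, S3=295, S4=295.
A regrets: 30, 100, 260, 380 → max 380
B regrets: 25, 245, 135, 305 → max 305
C regrets: 95, 255, 0, 215 → max 255
D regrets: 90, 215, 355, 445 → max 445
E regrets: 0, 0, 335, 315 → max 335
F regrets: 170, 50, 435, 0 → max 435
Smallest max regret = 255 → C.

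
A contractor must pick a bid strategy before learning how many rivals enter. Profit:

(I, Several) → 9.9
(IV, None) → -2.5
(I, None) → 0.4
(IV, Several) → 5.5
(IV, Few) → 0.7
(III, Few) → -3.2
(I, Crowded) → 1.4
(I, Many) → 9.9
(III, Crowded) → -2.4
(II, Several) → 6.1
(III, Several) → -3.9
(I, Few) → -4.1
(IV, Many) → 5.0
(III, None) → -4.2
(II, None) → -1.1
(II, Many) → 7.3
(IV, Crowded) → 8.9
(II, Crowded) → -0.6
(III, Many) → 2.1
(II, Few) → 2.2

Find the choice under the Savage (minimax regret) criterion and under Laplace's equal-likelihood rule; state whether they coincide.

Column bests: None=0.4, Few=2.2, Several=9.9, Many=9.9, Crowded=8.9.
I regrets: 0.0, 6.3, 0.0, 0.0, 7.5 → max 7.5
II regrets: 1.5, 0.0, 3.8, 2.6, 9.5 → max 9.5
III regrets: 4.6, 5.4, 13.8, 7.8, 11.3 → max 13.8
IV regrets: 2.9, 1.5, 4.4, 4.9, 0.0 → max 4.9
Smallest max regret = 4.9 → IV.
Row averages: I=3.5, II=2.78, III=-2.32, IV=3.52
Highest average = 3.52 → IV.

minimax regret → IV; laplace → IV (agree)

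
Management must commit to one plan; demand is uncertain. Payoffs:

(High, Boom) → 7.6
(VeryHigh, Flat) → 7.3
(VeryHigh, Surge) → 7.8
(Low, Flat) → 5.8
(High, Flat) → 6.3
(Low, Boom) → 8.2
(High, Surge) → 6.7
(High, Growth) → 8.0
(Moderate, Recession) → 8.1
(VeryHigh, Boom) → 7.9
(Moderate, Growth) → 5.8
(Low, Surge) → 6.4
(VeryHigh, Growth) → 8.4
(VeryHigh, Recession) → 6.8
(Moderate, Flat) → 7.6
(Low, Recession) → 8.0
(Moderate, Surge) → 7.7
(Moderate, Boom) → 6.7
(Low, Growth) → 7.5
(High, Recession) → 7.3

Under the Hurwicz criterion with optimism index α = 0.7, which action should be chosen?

Low: 0.7·8.2 + 0.3·5.8 = 7.48
Moderate: 0.7·8.1 + 0.3·5.8 = 7.41
High: 0.7·8.0 + 0.3·6.3 = 7.49
VeryHigh: 0.7·8.4 + 0.3·6.8 = 7.92
Highest Hurwicz score = 7.92 → VeryHigh.

VeryHigh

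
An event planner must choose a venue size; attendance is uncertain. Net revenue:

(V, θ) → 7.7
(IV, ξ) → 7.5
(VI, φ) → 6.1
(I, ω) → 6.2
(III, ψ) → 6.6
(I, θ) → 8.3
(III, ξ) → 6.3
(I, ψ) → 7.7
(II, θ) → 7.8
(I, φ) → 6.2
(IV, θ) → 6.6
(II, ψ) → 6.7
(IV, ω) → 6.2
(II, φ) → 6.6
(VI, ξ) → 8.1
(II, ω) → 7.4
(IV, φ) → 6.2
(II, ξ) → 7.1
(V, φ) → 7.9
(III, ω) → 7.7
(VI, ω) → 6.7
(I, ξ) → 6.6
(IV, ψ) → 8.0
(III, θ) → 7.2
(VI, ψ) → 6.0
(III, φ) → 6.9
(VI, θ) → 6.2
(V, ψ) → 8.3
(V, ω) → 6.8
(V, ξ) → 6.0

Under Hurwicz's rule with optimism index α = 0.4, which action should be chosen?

I: 0.4·8.3 + 0.6·6.2 = 7.04
II: 0.4·7.8 + 0.6·6.6 = 7.08
III: 0.4·7.7 + 0.6·6.3 = 6.86
IV: 0.4·8.0 + 0.6·6.2 = 6.92
V: 0.4·8.3 + 0.6·6.0 = 6.92
VI: 0.4·8.1 + 0.6·6.0 = 6.84
Highest Hurwicz score = 7.08 → II.

II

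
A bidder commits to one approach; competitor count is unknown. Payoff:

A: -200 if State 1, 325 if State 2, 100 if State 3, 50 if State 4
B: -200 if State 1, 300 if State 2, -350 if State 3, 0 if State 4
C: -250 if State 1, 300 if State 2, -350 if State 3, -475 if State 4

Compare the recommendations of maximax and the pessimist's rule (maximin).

Row maxima: A=325, B=300, C=300
Best best-case = 325 → A.
Row minima: A=-200, B=-350, C=-475
Best worst-case = -200 → A.

maximax → A; maximin → A (agree)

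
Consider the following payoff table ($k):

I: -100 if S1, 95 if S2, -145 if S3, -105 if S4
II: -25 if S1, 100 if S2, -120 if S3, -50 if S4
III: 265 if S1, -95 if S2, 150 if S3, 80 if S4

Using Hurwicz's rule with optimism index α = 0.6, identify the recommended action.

I: 0.6·95 + 0.4·(-145) = -1
II: 0.6·100 + 0.4·(-120) = 12
III: 0.6·265 + 0.4·(-95) = 121
Highest Hurwicz score = 121 → III.

III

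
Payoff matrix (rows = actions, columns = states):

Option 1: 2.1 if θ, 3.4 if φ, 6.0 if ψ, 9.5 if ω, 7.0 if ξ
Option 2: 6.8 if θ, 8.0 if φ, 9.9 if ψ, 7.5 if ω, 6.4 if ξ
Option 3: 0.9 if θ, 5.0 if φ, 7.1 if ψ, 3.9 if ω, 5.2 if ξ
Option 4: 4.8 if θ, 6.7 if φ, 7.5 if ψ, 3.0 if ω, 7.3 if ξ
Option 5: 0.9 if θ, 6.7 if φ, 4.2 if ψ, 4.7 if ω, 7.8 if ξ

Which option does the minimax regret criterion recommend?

Option 2

Column bests: θ=6.8, φ=8.0, ψ=9.9, ω=9.5, ξ=7.8.
Option 1 regrets: 4.7, 4.6, 3.9, 0.0, 0.8 → max 4.7
Option 2 regrets: 0.0, 0.0, 0.0, 2.0, 1.4 → max 2.0
Option 3 regrets: 5.9, 3.0, 2.8, 5.6, 2.6 → max 5.9
Option 4 regrets: 2.0, 1.3, 2.4, 6.5, 0.5 → max 6.5
Option 5 regrets: 5.9, 1.3, 5.7, 4.8, 0.0 → max 5.9
Smallest max regret = 2.0 → Option 2.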